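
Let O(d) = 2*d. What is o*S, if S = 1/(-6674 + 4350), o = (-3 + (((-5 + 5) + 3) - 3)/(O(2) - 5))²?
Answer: -9/2324 ≈ -0.0038726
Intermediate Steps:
o = 9 (o = (-3 + (((-5 + 5) + 3) - 3)/(2*2 - 5))² = (-3 + ((0 + 3) - 3)/(4 - 5))² = (-3 + (3 - 3)/(-1))² = (-3 + 0*(-1))² = (-3 + 0)² = (-3)² = 9)
S = -1/2324 (S = 1/(-2324) = -1/2324 ≈ -0.00043029)
o*S = 9*(-1/2324) = -9/2324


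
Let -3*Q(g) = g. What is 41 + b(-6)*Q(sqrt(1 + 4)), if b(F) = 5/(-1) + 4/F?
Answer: 41 + 17*sqrt(5)/9 ≈ 45.224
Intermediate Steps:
b(F) = -5 + 4/F (b(F) = 5*(-1) + 4/F = -5 + 4/F)
Q(g) = -g/3
41 + b(-6)*Q(sqrt(1 + 4)) = 41 + (-5 + 4/(-6))*(-sqrt(1 + 4)/3) = 41 + (-5 + 4*(-1/6))*(-sqrt(5)/3) = 41 + (-5 - 2/3)*(-sqrt(5)/3) = 41 - (-17)*sqrt(5)/9 = 41 + 17*sqrt(5)/9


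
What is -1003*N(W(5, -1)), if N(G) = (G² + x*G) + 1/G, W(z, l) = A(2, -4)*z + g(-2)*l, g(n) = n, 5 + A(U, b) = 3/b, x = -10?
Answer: -1687987817/1712 ≈ -9.8597e+5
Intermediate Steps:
A(U, b) = -5 + 3/b
W(z, l) = -2*l - 23*z/4 (W(z, l) = (-5 + 3/(-4))*z - 2*l = (-5 + 3*(-¼))*z - 2*l = (-5 - ¾)*z - 2*l = -23*z/4 - 2*l = -2*l - 23*z/4)
N(G) = 1/G + G² - 10*G (N(G) = (G² - 10*G) + 1/G = 1/G + G² - 10*G)
-1003*N(W(5, -1)) = -1003*(1 + (-2*(-1) - 23/4*5)²*(-10 + (-2*(-1) - 23/4*5)))/(-2*(-1) - 23/4*5) = -1003*(1 + (2 - 115/4)²*(-10 + (2 - 115/4)))/(2 - 115/4) = -1003*(1 + (-107/4)²*(-10 - 107/4))/(-107/4) = -(-4012)*(1 + (11449/16)*(-147/4))/107 = -(-4012)*(1 - 1683003/64)/107 = -(-4012)*(-1682939)/(107*64) = -1003*1682939/1712 = -1687987817/1712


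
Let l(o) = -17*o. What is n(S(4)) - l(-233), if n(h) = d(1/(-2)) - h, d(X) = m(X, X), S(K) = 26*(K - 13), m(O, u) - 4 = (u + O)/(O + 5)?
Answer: -33509/9 ≈ -3723.2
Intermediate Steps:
m(O, u) = 4 + (O + u)/(5 + O) (m(O, u) = 4 + (u + O)/(O + 5) = 4 + (O + u)/(5 + O))
S(K) = -338 + 26*K (S(K) = 26*(-13 + K) = -338 + 26*K)
d(X) = (20 + 6*X)/(5 + X) (d(X) = (20 + X + 5*X)/(5 + X) = (20 + 6*X)/(5 + X))
n(h) = 34/9 - h (n(h) = 2*(10 + 3/(-2))/(5 + 1/(-2)) - h = 2*(10 + 3*(-1/2))/(5 - 1/2) - h = 2*(10 - 3/2)/(9/2) - h = 2*(2/9)*(17/2) - h = 34/9 - h)
n(S(4)) - l(-233) = (34/9 - (-338 + 26*4)) - (-17)*(-233) = (34/9 - (-338 + 104)) - 1*3961 = (34/9 - 1*(-234)) - 3961 = (34/9 + 234) - 3961 = 2140/9 - 3961 = -33509/9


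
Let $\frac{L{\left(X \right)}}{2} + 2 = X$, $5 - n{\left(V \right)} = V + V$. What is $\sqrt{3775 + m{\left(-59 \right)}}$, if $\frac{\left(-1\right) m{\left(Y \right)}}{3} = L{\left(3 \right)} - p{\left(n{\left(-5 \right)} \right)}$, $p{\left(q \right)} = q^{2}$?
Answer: $2 \sqrt{1111} \approx 66.663$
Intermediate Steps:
$n{\left(V \right)} = 5 - 2 V$ ($n{\left(V \right)} = 5 - \left(V + V\right) = 5 - 2 V$)
$L{\left(X \right)} = -4 + 2 X$
$m{\left(Y \right)} = 669$ ($m{\left(Y \right)} = - 3 \left(\left(-4 + 2 \cdot 3\right) - \left(5 - -10\right)^{2}\right) = - 3 \left(\left(-4 + 6\right) - \left(5 + 10\right)^{2}\right) = - 3 \left(2 - 15^{2}\right) = - 3 \left(2 - 225\right) = \left(-3\right) \left(-223\right) = 669$)
$\sqrt{3775 + m{\left(-59 \right)}} = \sqrt{3775 + 669} = \sqrt{4444} = 2 \sqrt{1111}$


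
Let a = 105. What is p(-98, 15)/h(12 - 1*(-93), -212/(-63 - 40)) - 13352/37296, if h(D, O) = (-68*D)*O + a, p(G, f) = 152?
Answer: -13657513/37070670 ≈ -0.36842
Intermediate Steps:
h(D, O) = 105 - 68*D*O (h(D, O) = (-68*D)*O + 105 = -68*D*O + 105 = 105 - 68*D*O)
p(-98, 15)/h(12 - 1*(-93), -212/(-63 - 40)) - 13352/37296 = 152/(105 - 68*(12 - 1*(-93))*(-212/(-63 - 40))) - 13352/37296 = 152/(105 - 68*(12 + 93)*(-212/(-103))) - 13352*1/37296 = 152/(105 - 68*105*(-212*(-1/103))) - 1669/4662 = 152/(105 - 68*105*212/103) - 1669/4662 = 152/(105 - 1513680/103) - 1669/4662 = 152/(-1502865/103) - 1669/4662 = 152*(-103/1502865) - 1669/4662 = -15656/1502865 - 1669/4662 = -13657513/37070670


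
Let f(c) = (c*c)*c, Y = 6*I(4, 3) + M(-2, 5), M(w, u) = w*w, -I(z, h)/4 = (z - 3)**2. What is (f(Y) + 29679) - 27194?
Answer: -5515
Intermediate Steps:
I(z, h) = -4*(-3 + z)**2 (I(z, h) = -4*(z - 3)**2 = -4*(-3 + z)**2)
M(w, u) = w**2
Y = -20 (Y = 6*(-4*(-3 + 4)**2) + (-2)**2 = 6*(-4*1**2) + 4 = 6*(-4*1) + 4 = 6*(-4) + 4 = -24 + 4 = -20)
f(c) = c**3 (f(c) = c**2*c = c**3)
(f(Y) + 29679) - 27194 = ((-20)**3 + 29679) - 27194 = (-8000 + 29679) - 27194 = 21679 - 27194 = -5515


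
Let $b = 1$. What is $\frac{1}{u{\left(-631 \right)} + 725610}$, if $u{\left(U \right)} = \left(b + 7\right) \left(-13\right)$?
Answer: $\frac{1}{725506} \approx 1.3783 \cdot 10^{-6}$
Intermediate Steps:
$u{\left(U \right)} = -104$ ($u{\left(U \right)} = \left(1 + 7\right) \left(-13\right) = 8 \left(-13\right) = -104$)
$\frac{1}{u{\left(-631 \right)} + 725610} = \frac{1}{-104 + 725610} = \frac{1}{725506}$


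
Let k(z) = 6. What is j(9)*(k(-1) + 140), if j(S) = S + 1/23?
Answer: 30368/23 ≈ 1320.3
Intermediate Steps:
j(S) = 1/23 + S (j(S) = S + 1/23 = 1/23 + S)
j(9)*(k(-1) + 140) = (1/23 + 9)*(6 + 140) = (208/23)*146 = 30368/23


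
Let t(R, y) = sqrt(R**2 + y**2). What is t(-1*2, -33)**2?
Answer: 1093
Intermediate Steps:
t(-1*2, -33)**2 = (sqrt((-1*2)**2 + (-33)**2))**2 = (sqrt((-2)**2 + 1089))**2 = (sqrt(4 + 1089))**2 = (sqrt(1093))**2 = 1093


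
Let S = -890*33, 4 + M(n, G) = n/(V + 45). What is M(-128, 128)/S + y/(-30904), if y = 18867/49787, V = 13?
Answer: 8696051691/43682887966168 ≈ 0.00019907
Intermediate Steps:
M(n, G) = -4 + n/58 (M(n, G) = -4 + n/(13 + 45) = -4 + n/58)
S = -29370
y = 18867/49787 (y = 18867*(1/49787) = 18867/49787 ≈ 0.37895)
M(-128, 128)/S + y/(-30904) = (-4 + (1/58)*(-128))/(-29370) + (18867/49787)/(-30904) = (-4 - 64/29)*(-1/29370) + (18867/49787)*(-1/30904) = -180/29*(-1/29370) - 18867/1538617448 = 6/28391 - 18867/1538617448 = 8696051691/43682887966168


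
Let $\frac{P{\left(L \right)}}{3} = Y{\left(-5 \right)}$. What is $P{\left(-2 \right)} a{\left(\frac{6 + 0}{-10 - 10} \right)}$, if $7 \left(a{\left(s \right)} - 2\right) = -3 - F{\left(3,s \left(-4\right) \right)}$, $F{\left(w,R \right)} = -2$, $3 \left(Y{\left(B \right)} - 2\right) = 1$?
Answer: $13$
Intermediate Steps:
$Y{\left(B \right)} = \frac{7}{3}$ ($Y{\left(B \right)} = 2 + \frac{1}{3} \cdot 1 = 2 + \frac{1}{3} = \frac{7}{3}$)
$P{\left(L \right)} = 7$ ($P{\left(L \right)} = 3 \cdot \frac{7}{3} = 7$)
$a{\left(s \right)} = \frac{13}{7}$ ($a{\left(s \right)} = 2 + \frac{-3 - -2}{7} = 2 + \frac{-3 + 2}{7} = 2 + \frac{1}{7} \left(-1\right) = 2 - \frac{1}{7} = \frac{13}{7}$)
$P{\left(-2 \right)} a{\left(\frac{6 + 0}{-10 - 10} \right)} = 7 \cdot \frac{13}{7} = 13$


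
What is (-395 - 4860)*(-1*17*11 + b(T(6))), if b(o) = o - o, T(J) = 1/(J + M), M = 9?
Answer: 982685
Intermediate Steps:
T(J) = 1/(9 + J) (T(J) = 1/(J + 9) = 1/(9 + J))
b(o) = 0
(-395 - 4860)*(-1*17*11 + b(T(6))) = (-395 - 4860)*(-1*17*11 + 0) = -5255*(-17*11 + 0) = -5255*(-187 + 0) = -5255*(-187) = 982685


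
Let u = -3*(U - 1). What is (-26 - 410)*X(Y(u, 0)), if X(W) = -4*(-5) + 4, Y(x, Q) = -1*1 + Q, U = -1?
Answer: -10464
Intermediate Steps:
u = 6 (u = -3*(-1 - 1) = -3*(-2) = 6)
Y(x, Q) = -1 + Q
X(W) = 24 (X(W) = 20 + 4 = 24)
(-26 - 410)*X(Y(u, 0)) = (-26 - 410)*24 = -436*24 = -10464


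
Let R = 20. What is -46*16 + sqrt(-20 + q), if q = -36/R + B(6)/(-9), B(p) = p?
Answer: -736 + I*sqrt(5055)/15 ≈ -736.0 + 4.7399*I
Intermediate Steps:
q = -37/15 (q = -36/20 + 6/(-9) = -36*1/20 + 6*(-1/9) = -9/5 - 2/3 = -37/15 ≈ -2.4667)
-46*16 + sqrt(-20 + q) = -46*16 + sqrt(-20 - 37/15) = -736 + sqrt(-337/15) = -736 + I*sqrt(5055)/15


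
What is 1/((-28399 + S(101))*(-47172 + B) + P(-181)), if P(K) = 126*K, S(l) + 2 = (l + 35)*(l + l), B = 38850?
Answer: 1/7708332 ≈ 1.2973e-7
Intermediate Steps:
S(l) = -2 + 2*l*(35 + l) (S(l) = -2 + (l + 35)*(l + l) = -2 + (35 + l)*(2*l) = -2 + 2*l*(35 + l))
1/((-28399 + S(101))*(-47172 + B) + P(-181)) = 1/((-28399 + (-2 + 2*101² + 70*101))*(-47172 + 38850) + 126*(-181)) = 1/((-28399 + (-2 + 2*10201 + 7070))*(-8322) - 22806) = 1/((-28399 + (-2 + 20402 + 7070))*(-8322) - 22806) = 1/((-28399 + 27470)*(-8322) - 22806) = 1/(-929*(-8322) - 22806) = 1/(7731138 - 22806) = 1/7708332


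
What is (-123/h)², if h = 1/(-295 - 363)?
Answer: 6550312356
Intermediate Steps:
h = -1/658 (h = 1/(-658) = -1/658 ≈ -0.0015198)
(-123/h)² = (-123/(-1/658))² = (-123*(-658))² = 80934² = 6550312356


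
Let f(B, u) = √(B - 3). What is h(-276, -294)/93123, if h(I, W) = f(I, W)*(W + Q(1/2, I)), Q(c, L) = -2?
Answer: -296*I*√31/31041 ≈ -0.053093*I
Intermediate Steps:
f(B, u) = √(-3 + B)
h(I, W) = √(-3 + I)*(-2 + W) (h(I, W) = √(-3 + I)*(W - 2) = √(-3 + I)*(-2 + W))
h(-276, -294)/93123 = (√(-3 - 276)*(-2 - 294))/93123 = (√(-279)*(-296))*(1/93123) = ((3*I*√31)*(-296))*(1/93123) = -888*I*√31*(1/93123) = -296*I*√31/31041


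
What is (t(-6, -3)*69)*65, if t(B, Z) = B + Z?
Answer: -40365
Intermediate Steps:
(t(-6, -3)*69)*65 = ((-6 - 3)*69)*65 = -9*69*65 = -621*65 = -40365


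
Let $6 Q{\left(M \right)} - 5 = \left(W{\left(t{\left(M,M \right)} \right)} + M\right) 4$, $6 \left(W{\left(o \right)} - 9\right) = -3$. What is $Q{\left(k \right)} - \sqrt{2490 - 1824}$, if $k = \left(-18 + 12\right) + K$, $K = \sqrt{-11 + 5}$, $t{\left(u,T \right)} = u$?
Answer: $\frac{5}{2} - 3 \sqrt{74} + \frac{2 i \sqrt{6}}{3} \approx -23.307 + 1.633 i$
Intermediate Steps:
$K = i \sqrt{6}$ ($K = \sqrt{-6} = i \sqrt{6} \approx 2.4495 i$)
$W{\left(o \right)} = \frac{17}{2}$ ($W{\left(o \right)} = 9 + \frac{1}{6} \left(-3\right) = 9 - \frac{1}{2} = \frac{17}{2}$)
$k = -6 + i \sqrt{6}$ ($k = \left(-18 + 12\right) + i \sqrt{6} = -6 + i \sqrt{6} \approx -6.0 + 2.4495 i$)
$Q{\left(M \right)} = \frac{13}{2} + \frac{2 M}{3}$ ($Q{\left(M \right)} = \frac{5}{6} + \frac{\left(\frac{17}{2} + M\right) 4}{6} = \frac{5}{6} + \frac{34 + 4 M}{6} = \frac{5}{6} + \left(\frac{17}{3} + \frac{2 M}{3}\right) = \frac{13}{2} + \frac{2 M}{3}$)
$Q{\left(k \right)} - \sqrt{2490 - 1824} = \left(\frac{13}{2} + \frac{2 \left(-6 + i \sqrt{6}\right)}{3}\right) - \sqrt{2490 - 1824} = \left(\frac{13}{2} - \left(4 - \frac{2 i \sqrt{6}}{3}\right)\right) - \sqrt{666} = \left(\frac{5}{2} + \frac{2 i \sqrt{6}}{3}\right) - 3 \sqrt{74} = \frac{5}{2} - 3 \sqrt{74} + \frac{2 i \sqrt{6}}{3}$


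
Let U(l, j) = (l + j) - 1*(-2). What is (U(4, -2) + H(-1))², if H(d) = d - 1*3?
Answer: 0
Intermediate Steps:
H(d) = -3 + d (H(d) = d - 3 = -3 + d)
U(l, j) = 2 + j + l (U(l, j) = (j + l) + 2 = 2 + j + l)
(U(4, -2) + H(-1))² = ((2 - 2 + 4) + (-3 - 1))² = (4 - 4)² = 0² = 0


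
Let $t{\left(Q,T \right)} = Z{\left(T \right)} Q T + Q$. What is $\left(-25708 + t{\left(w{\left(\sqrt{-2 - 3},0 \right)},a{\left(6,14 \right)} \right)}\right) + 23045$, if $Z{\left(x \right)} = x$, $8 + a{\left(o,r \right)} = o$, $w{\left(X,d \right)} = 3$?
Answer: $-2648$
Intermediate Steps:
$a{\left(o,r \right)} = -8 + o$
$t{\left(Q,T \right)} = Q + Q T^{2}$ ($t{\left(Q,T \right)} = T Q T + Q = Q T T + Q = Q T^{2} + Q = Q + Q T^{2}$)
$\left(-25708 + t{\left(w{\left(\sqrt{-2 - 3},0 \right)},a{\left(6,14 \right)} \right)}\right) + 23045 = \left(-25708 + 3 \left(1 + \left(-8 + 6\right)^{2}\right)\right) + 23045 = \left(-25708 + 3 \left(1 + \left(-2\right)^{2}\right)\right) + 23045 = \left(-25708 + 3 \left(1 + 4\right)\right) + 23045 = \left(-25708 + 3 \cdot 5\right) + 23045 = \left(-25708 + 15\right) + 23045 = -25693 + 23045 = -2648$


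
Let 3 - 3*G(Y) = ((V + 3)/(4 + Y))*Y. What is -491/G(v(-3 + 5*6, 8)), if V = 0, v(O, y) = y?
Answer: -1473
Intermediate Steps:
G(Y) = 1 - Y/(4 + Y) (G(Y) = 1 - (0 + 3)/(4 + Y)*Y/3 = 1 - 3/(4 + Y)*Y/3 = 1 - Y/(4 + Y))
-491/G(v(-3 + 5*6, 8)) = -491/(4/(4 + 8)) = -491/(4/12) = -491/(4*(1/12)) = -491/⅓ = -491*3 = -1473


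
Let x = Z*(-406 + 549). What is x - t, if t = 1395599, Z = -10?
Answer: -1397029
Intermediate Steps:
x = -1430 (x = -10*(-406 + 549) = -10*143 = -1430)
x - t = -1430 - 1*1395599 = -1430 - 1395599 = -1397029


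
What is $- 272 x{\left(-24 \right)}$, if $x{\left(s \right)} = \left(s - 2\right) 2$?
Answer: $14144$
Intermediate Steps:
$x{\left(s \right)} = -4 + 2 s$ ($x{\left(s \right)} = \left(-2 + s\right) 2 = -4 + 2 s$)
$- 272 x{\left(-24 \right)} = - 272 \left(-4 + 2 \left(-24\right)\right) = - 272 \left(-4 - 48\right) = \left(-272\right) \left(-52\right) = 14144$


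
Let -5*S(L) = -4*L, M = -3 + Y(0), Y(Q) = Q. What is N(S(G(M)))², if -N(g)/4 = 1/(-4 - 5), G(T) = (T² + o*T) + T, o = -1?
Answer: 16/81 ≈ 0.19753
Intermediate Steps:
M = -3 (M = -3 + 0 = -3)
G(T) = T² (G(T) = (T² - T) + T = T²)
S(L) = 4*L/5 (S(L) = -(-4)*L/5 = 4*L/5)
N(g) = 4/9 (N(g) = -4/(-4 - 5) = -4/(-9) = -4*(-⅑) = 4/9)
N(S(G(M)))² = (4/9)² = 16/81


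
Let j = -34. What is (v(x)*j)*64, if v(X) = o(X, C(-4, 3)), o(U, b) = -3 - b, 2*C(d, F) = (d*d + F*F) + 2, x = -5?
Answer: 35904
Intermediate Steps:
C(d, F) = 1 + F**2/2 + d**2/2 (C(d, F) = ((d*d + F*F) + 2)/2 = ((d**2 + F**2) + 2)/2 = ((F**2 + d**2) + 2)/2 = (2 + F**2 + d**2)/2 = 1 + F**2/2 + d**2/2)
v(X) = -33/2 (v(X) = -3 - (1 + (1/2)*3**2 + (1/2)*(-4)**2) = -3 - (1 + (1/2)*9 + (1/2)*16) = -3 - (1 + 9/2 + 8) = -3 - 1*27/2 = -3 - 27/2 = -33/2)
(v(x)*j)*64 = -33/2*(-34)*64 = 561*64 = 35904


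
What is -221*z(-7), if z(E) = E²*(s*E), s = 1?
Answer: 75803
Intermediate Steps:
z(E) = E³ (z(E) = E²*(1*E) = E²*E = E³)
-221*z(-7) = -221*(-7)³ = -221*(-343) = 75803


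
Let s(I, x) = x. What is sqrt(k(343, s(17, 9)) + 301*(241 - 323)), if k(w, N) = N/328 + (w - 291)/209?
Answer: I*sqrt(28997179409726)/34276 ≈ 157.1*I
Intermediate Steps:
k(w, N) = -291/209 + w/209 + N/328 (k(w, N) = N*(1/328) + (-291 + w)*(1/209) = N/328 + (-291/209 + w/209) = -291/209 + w/209 + N/328)
sqrt(k(343, s(17, 9)) + 301*(241 - 323)) = sqrt((-291/209 + (1/209)*343 + (1/328)*9) + 301*(241 - 323)) = sqrt((-291/209 + 343/209 + 9/328) + 301*(-82)) = sqrt(18937/68552 - 24682) = sqrt(-1691981527/68552) = I*sqrt(28997179409726)/34276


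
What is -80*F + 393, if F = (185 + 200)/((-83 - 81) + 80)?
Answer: 2279/3 ≈ 759.67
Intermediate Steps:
F = -55/12 (F = 385/(-164 + 80) = 385/(-84) = 385*(-1/84) = -55/12 ≈ -4.5833)
-80*F + 393 = -80*(-55/12) + 393 = 1100/3 + 393 = 2279/3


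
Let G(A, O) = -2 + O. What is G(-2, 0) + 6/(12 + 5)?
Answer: -28/17 ≈ -1.6471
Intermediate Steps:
G(-2, 0) + 6/(12 + 5) = (-2 + 0) + 6/(12 + 5) = -2 + 6/17 = -28/17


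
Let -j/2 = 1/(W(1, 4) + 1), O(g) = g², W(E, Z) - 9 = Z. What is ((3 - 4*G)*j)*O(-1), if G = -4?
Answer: -19/7 ≈ -2.7143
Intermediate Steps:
W(E, Z) = 9 + Z
j = -⅐ (j = -2/((9 + 4) + 1) = -2/(13 + 1) = -2/14 = -2*1/14 = -⅐ ≈ -0.14286)
((3 - 4*G)*j)*O(-1) = ((3 - 4*(-4))*(-⅐))*(-1)² = ((3 + 16)*(-⅐))*1 = (19*(-⅐))*1 = -19/7*1 = -19/7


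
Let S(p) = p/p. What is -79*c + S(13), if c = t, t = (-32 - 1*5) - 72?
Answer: 8612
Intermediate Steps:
S(p) = 1
t = -109 (t = (-32 - 5) - 72 = -37 - 72 = -109)
c = -109
-79*c + S(13) = -79*(-109) + 1 = 8611 + 1 = 8612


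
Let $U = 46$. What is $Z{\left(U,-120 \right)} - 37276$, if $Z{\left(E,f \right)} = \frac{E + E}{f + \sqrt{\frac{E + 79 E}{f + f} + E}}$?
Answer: $- \frac{401731732}{10777} - \frac{46 \sqrt{69}}{10777} \approx -37277.0$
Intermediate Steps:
$Z{\left(E,f \right)} = \frac{2 E}{f + \sqrt{E + \frac{40 E}{f}}}$ ($Z{\left(E,f \right)} = \frac{2 E}{f + \sqrt{\frac{80 E}{2 f} + E}} = \frac{2 E}{f + \sqrt{80 E \frac{1}{2 f} + E}} = \frac{2 E}{f + \sqrt{\frac{40 E}{f} + E}} = \frac{2 E}{f + \sqrt{E + \frac{40 E}{f}}}$)
$Z{\left(U,-120 \right)} - 37276 = 2 \cdot 46 \frac{1}{-120 + \sqrt{\frac{46 \left(40 - 120\right)}{-120}}} - 37276 = 2 \cdot 46 \frac{1}{-120 + \sqrt{46 \left(- \frac{1}{120}\right) \left(-80\right)}} - 37276 = 2 \cdot 46 \frac{1}{-120 + \sqrt{\frac{92}{3}}} - 37276 = 2 \cdot 46 \frac{1}{-120 + \frac{2 \sqrt{69}}{3}} - 37276 = \frac{92}{-120 + \frac{2 \sqrt{69}}{3}} - 37276 = -37276 + \frac{92}{-120 + \frac{2 \sqrt{69}}{3}}$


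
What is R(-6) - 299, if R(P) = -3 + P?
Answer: -308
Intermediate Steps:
R(-6) - 299 = (-3 - 6) - 299 = -9 - 299 = -308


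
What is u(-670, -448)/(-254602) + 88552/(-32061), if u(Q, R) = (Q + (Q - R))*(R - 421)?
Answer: -23698768166/4081397361 ≈ -5.8065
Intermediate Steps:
u(Q, R) = (-421 + R)*(-R + 2*Q) (u(Q, R) = (-R + 2*Q)*(-421 + R) = (-421 + R)*(-R + 2*Q))
u(-670, -448)/(-254602) + 88552/(-32061) = (-1*(-448)² - 842*(-670) + 421*(-448) + 2*(-670)*(-448))/(-254602) + 88552/(-32061) = (-1*200704 + 564140 - 188608 + 600320)*(-1/254602) + 88552*(-1/32061) = (-200704 + 564140 - 188608 + 600320)*(-1/254602) - 88552/32061 = 775148*(-1/254602) - 88552/32061 = -387574/127301 - 88552/32061 = -23698768166/4081397361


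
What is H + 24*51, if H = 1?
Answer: 1225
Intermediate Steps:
H + 24*51 = 1 + 24*51 = 1 + 1224 = 1225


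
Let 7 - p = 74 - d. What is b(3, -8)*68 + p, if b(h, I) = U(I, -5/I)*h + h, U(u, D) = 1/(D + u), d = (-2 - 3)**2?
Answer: 7926/59 ≈ 134.34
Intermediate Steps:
d = 25 (d = (-5)**2 = 25)
p = -42 (p = 7 - (74 - 1*25) = 7 - (74 - 25) = 7 - 1*49 = 7 - 49 = -42)
b(h, I) = h + h/(I - 5/I) (b(h, I) = h/(-5/I + I) + h = h/(I - 5/I) + h = h + h/(I - 5/I))
b(3, -8)*68 + p = (3*(-5 - 8 + (-8)**2)/(-5 + (-8)**2))*68 - 42 = (3*(-5 - 8 + 64)/(-5 + 64))*68 - 42 = (3*51/59)*68 - 42 = (3*(1/59)*51)*68 - 42 = (153/59)*68 - 42 = 10404/59 - 42 = 7926/59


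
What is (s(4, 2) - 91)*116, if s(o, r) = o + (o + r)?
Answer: -9396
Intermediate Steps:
s(o, r) = r + 2*o
(s(4, 2) - 91)*116 = ((2 + 2*4) - 91)*116 = ((2 + 8) - 91)*116 = (10 - 91)*116 = -81*116 = -9396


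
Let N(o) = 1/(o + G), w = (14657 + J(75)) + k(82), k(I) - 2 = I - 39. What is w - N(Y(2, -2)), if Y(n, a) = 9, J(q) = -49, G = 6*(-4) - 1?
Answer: 234449/16 ≈ 14653.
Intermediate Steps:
G = -25 (G = -24 - 1 = -25)
k(I) = -37 + I (k(I) = 2 + (I - 39) = 2 + (-39 + I) = -37 + I)
w = 14653 (w = (14657 - 49) + (-37 + 82) = 14608 + 45 = 14653)
N(o) = 1/(-25 + o) (N(o) = 1/(o - 25) = 1/(-25 + o))
w - N(Y(2, -2)) = 14653 - 1/(-25 + 9) = 14653 - 1/(-16) = 14653 - 1*(-1/16) = 14653 + 1/16 = 234449/16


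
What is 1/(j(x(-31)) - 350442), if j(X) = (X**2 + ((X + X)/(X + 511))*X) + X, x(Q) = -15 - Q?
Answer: -527/184539078 ≈ -2.8558e-6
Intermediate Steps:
j(X) = X + X**2 + 2*X**2/(511 + X) (j(X) = (X**2 + ((2*X)/(511 + X))*X) + X = (X**2 + (2*X/(511 + X))*X) + X = (X**2 + 2*X**2/(511 + X)) + X = X + X**2 + 2*X**2/(511 + X))
1/(j(x(-31)) - 350442) = 1/((-15 - 1*(-31))*(511 + (-15 - 1*(-31))**2 + 514*(-15 - 1*(-31)))/(511 + (-15 - 1*(-31))) - 350442) = 1/((-15 + 31)*(511 + (-15 + 31)**2 + 514*(-15 + 31))/(511 + (-15 + 31)) - 350442) = 1/(16*(511 + 16**2 + 514*16)/(511 + 16) - 350442) = 1/(16*(511 + 256 + 8224)/527 - 350442) = 1/(16*(1/527)*8991 - 350442) = 1/(143856/527 - 350442) = 1/(-184539078/527) = -527/184539078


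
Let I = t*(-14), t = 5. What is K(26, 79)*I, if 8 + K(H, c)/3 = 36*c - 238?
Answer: -545580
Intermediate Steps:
I = -70 (I = 5*(-14) = -70)
K(H, c) = -738 + 108*c (K(H, c) = -24 + 3*(36*c - 238) = -24 + 3*(-238 + 36*c) = -24 + (-714 + 108*c) = -738 + 108*c)
K(26, 79)*I = (-738 + 108*79)*(-70) = (-738 + 8532)*(-70) = 7794*(-70) = -545580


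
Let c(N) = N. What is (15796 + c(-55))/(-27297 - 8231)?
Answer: -15741/35528 ≈ -0.44306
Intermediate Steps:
(15796 + c(-55))/(-27297 - 8231) = (15796 - 55)/(-27297 - 8231) = 15741/(-35528) = 15741*(-1/35528) = -15741/35528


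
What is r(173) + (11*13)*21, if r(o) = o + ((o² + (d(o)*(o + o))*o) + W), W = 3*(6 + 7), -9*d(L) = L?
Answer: -10057138/9 ≈ -1.1175e+6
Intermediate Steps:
d(L) = -L/9
W = 39 (W = 3*13 = 39)
r(o) = 39 + o + o² - 2*o³/9 (r(o) = o + ((o² + ((-o/9)*(o + o))*o) + 39) = o + ((o² + ((-o/9)*(2*o))*o) + 39) = o + ((o² + (-2*o²/9)*o) + 39) = o + ((o² - 2*o³/9) + 39) = o + (39 + o² - 2*o³/9) = 39 + o + o² - 2*o³/9)
r(173) + (11*13)*21 = (39 + 173 + 173² - 2/9*173³) + (11*13)*21 = (39 + 173 + 29929 - 2/9*5177717) + 143*21 = (39 + 173 + 29929 - 10355434/9) + 3003 = -10084165/9 + 3003 = -10057138/9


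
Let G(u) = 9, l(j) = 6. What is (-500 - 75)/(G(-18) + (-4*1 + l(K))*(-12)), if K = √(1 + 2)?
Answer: 115/3 ≈ 38.333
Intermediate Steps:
K = √3 ≈ 1.7320
(-500 - 75)/(G(-18) + (-4*1 + l(K))*(-12)) = (-500 - 75)/(9 + (-4*1 + 6)*(-12)) = -575/(9 + (-4 + 6)*(-12)) = -575/(9 + 2*(-12)) = -575/(9 - 24) = -575/(-15) = -575*(-1/15) = 115/3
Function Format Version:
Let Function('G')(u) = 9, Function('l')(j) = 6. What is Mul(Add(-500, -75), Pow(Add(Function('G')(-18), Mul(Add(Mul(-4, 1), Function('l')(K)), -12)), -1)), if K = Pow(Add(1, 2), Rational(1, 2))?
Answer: Rational(115, 3) ≈ 38.333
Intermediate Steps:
K = Pow(3, Rational(1, 2)) ≈ 1.7320
Mul(Add(-500, -75), Pow(Add(Function('G')(-18), Mul(Add(Mul(-4, 1), Function('l')(K)), -12)), -1)) = Mul(Add(-500, -75), Pow(Add(9, Mul(Add(Mul(-4, 1), 6), -12)), -1)) = Mul(-575, Pow(Add(9, Mul(Add(-4, 6), -12)), -1)) = Mul(-575, Pow(Add(9, Mul(2, -12)), -1)) = Mul(-575, Pow(Add(9, -24), -1)) = Mul(-575, Pow(-15, -1)) = Mul(-575, Rational(-1, 15)) = Rational(115, 3)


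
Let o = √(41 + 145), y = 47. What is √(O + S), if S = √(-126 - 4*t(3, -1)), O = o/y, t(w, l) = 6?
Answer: √(47*√186 + 11045*I*√6)/47 ≈ 2.5041 + 2.4455*I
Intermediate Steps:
o = √186 ≈ 13.638
O = √186/47 ≈ 0.29017
S = 5*I*√6 (S = √(-126 - 4*6) = √(-126 - 24) = √(-150) = 5*I*√6 ≈ 12.247*I)
√(O + S) = √(√186/47 + 5*I*√6)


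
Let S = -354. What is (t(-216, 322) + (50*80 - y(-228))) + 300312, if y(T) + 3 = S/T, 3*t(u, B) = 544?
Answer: 34712405/114 ≈ 3.0450e+5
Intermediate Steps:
t(u, B) = 544/3 (t(u, B) = (⅓)*544 = 544/3)
y(T) = -3 - 354/T
(t(-216, 322) + (50*80 - y(-228))) + 300312 = (544/3 + (50*80 - (-3 - 354/(-228)))) + 300312 = (544/3 + (4000 - (-3 - 354*(-1/228)))) + 300312 = (544/3 + (4000 - (-3 + 59/38))) + 300312 = (544/3 + (4000 - 1*(-55/38))) + 300312 = (544/3 + (4000 + 55/38)) + 300312 = (544/3 + 152055/38) + 300312 = 476837/114 + 300312 = 34712405/114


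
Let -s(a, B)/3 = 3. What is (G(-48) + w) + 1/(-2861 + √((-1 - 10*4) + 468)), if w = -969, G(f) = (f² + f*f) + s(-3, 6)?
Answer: 29711162359/8184894 - √427/8184894 ≈ 3630.0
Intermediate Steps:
s(a, B) = -9 (s(a, B) = -3*3 = -9)
G(f) = -9 + 2*f² (G(f) = (f² + f*f) - 9 = (f² + f²) - 9 = 2*f² - 9 = -9 + 2*f²)
(G(-48) + w) + 1/(-2861 + √((-1 - 10*4) + 468)) = ((-9 + 2*(-48)²) - 969) + 1/(-2861 + √((-1 - 10*4) + 468)) = ((-9 + 2*2304) - 969) + 1/(-2861 + √((-1 - 40) + 468)) = ((-9 + 4608) - 969) + 1/(-2861 + √(-41 + 468)) = (4599 - 969) + 1/(-2861 + √427) = 3630 + 1/(-2861 + √427)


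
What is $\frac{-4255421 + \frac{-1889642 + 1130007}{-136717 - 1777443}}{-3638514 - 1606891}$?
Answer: $\frac{29620203279}{36511070672} \approx 0.81127$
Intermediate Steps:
$\frac{-4255421 + \frac{-1889642 + 1130007}{-136717 - 1777443}}{-3638514 - 1606891} = \frac{-4255421 - \frac{759635}{-1914160}}{-5245405} = \left(-4255421 - - \frac{151927}{382832}\right) \left(- \frac{1}{5245405}\right) = \left(-4255421 + \frac{151927}{382832}\right) \left(- \frac{1}{5245405}\right) = \left(- \frac{1629111180345}{382832}\right) \left(- \frac{1}{5245405}\right) = \frac{29620203279}{36511070672}$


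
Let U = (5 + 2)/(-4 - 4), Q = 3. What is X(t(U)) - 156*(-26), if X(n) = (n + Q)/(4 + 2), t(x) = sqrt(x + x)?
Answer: 8113/2 + I*sqrt(7)/12 ≈ 4056.5 + 0.22048*I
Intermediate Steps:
U = -7/8 (U = 7/(-8) = 7*(-1/8) = -7/8 ≈ -0.87500)
t(x) = sqrt(2)*sqrt(x) (t(x) = sqrt(2*x) = sqrt(2)*sqrt(x))
X(n) = 1/2 + n/6 (X(n) = (n + 3)/(4 + 2) = (3 + n)/6 = (3 + n)*(1/6) = 1/2 + n/6)
X(t(U)) - 156*(-26) = (1/2 + (sqrt(2)*sqrt(-7/8))/6) - 156*(-26) = (1/2 + (sqrt(2)*(I*sqrt(14)/4))/6) + 4056 = (1/2 + (I*sqrt(7)/2)/6) + 4056 = (1/2 + I*sqrt(7)/12) + 4056 = 8113/2 + I*sqrt(7)/12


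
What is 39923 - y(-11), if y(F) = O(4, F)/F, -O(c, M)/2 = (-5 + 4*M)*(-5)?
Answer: 438663/11 ≈ 39878.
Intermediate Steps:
O(c, M) = -50 + 40*M (O(c, M) = -2*(-5 + 4*M)*(-5) = -2*(25 - 20*M) = -50 + 40*M)
y(F) = (-50 + 40*F)/F
39923 - y(-11) = 39923 - (40 - 50/(-11)) = 39923 - (40 - 50*(-1/11)) = 39923 - (40 + 50/11) = 39923 - 1*490/11 = 39923 - 490/11 = 438663/11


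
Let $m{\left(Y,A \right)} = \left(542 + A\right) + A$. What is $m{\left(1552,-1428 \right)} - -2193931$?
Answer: $2191617$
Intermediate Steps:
$m{\left(Y,A \right)} = 542 + 2 A$
$m{\left(1552,-1428 \right)} - -2193931 = \left(542 + 2 \left(-1428\right)\right) - -2193931 = \left(542 - 2856\right) + 2193931 = -2314 + 2193931 = 2191617$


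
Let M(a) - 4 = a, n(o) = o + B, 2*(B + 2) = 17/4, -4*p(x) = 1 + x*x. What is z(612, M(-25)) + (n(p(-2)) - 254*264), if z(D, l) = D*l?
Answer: -639273/8 ≈ -79909.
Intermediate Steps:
p(x) = -1/4 - x**2/4 (p(x) = -(1 + x*x)/4 = -(1 + x**2)/4 = -1/4 - x**2/4)
B = 1/8 (B = -2 + (17/4)/2 = -2 + (17*(1/4))/2 = -2 + (1/2)*(17/4) = -2 + 17/8 = 1/8 ≈ 0.12500)
n(o) = 1/8 + o (n(o) = o + 1/8 = 1/8 + o)
M(a) = 4 + a
z(612, M(-25)) + (n(p(-2)) - 254*264) = 612*(4 - 25) + ((1/8 + (-1/4 - 1/4*(-2)**2)) - 254*264) = 612*(-21) + ((1/8 + (-1/4 - 1/4*4)) - 67056) = -12852 + ((1/8 + (-1/4 - 1)) - 67056) = -12852 + ((1/8 - 5/4) - 67056) = -12852 + (-9/8 - 67056) = -12852 - 536457/8 = -639273/8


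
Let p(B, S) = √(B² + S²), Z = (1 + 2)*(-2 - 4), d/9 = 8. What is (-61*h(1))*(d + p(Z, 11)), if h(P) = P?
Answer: -4392 - 61*√445 ≈ -5678.8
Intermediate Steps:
d = 72 (d = 9*8 = 72)
Z = -18 (Z = 3*(-6) = -18)
(-61*h(1))*(d + p(Z, 11)) = (-61*1)*(72 + √((-18)² + 11²)) = -61*(72 + √(324 + 121)) = -61*(72 + √445) = -4392 - 61*√445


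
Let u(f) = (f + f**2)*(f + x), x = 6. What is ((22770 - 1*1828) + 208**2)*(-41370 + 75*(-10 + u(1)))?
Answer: -2636940420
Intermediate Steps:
u(f) = (6 + f)*(f + f**2) (u(f) = (f + f**2)*(f + 6) = (f + f**2)*(6 + f) = (6 + f)*(f + f**2))
((22770 - 1*1828) + 208**2)*(-41370 + 75*(-10 + u(1))) = ((22770 - 1*1828) + 208**2)*(-41370 + 75*(-10 + 1*(6 + 1**2 + 7*1))) = ((22770 - 1828) + 43264)*(-41370 + 75*(-10 + 1*(6 + 1 + 7))) = (20942 + 43264)*(-41370 + 75*(-10 + 1*14)) = 64206*(-41370 + 75*(-10 + 14)) = 64206*(-41370 + 75*4) = 64206*(-41370 + 300) = 64206*(-41070) = -2636940420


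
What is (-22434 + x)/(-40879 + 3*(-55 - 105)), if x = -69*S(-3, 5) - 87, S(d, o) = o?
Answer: 22866/41359 ≈ 0.55287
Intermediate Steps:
x = -432 (x = -69*5 - 87 = -345 - 87 = -432)
(-22434 + x)/(-40879 + 3*(-55 - 105)) = (-22434 - 432)/(-40879 + 3*(-55 - 105)) = -22866/(-40879 + 3*(-160)) = -22866/(-40879 - 480) = -22866/(-41359) = -22866*(-1/41359) = 22866/41359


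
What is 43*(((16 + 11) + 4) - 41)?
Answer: -430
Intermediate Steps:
43*(((16 + 11) + 4) - 41) = 43*((27 + 4) - 41) = 43*(31 - 41) = 43*(-10) = -430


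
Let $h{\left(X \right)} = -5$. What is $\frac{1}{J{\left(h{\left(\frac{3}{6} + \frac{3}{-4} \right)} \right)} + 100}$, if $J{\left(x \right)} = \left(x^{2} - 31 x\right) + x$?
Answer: $\frac{1}{275} \approx 0.0036364$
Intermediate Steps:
$J{\left(x \right)} = x^{2} - 30 x$
$\frac{1}{J{\left(h{\left(\frac{3}{6} + \frac{3}{-4} \right)} \right)} + 100} = \frac{1}{- 5 \left(-30 - 5\right) + 100} = \frac{1}{\left(-5\right) \left(-35\right) + 100} = \frac{1}{175 + 100} = \frac{1}{275}$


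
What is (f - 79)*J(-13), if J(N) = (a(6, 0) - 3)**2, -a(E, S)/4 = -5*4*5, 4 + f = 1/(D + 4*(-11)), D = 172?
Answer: -1674280407/128 ≈ -1.3080e+7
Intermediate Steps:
f = -511/128 (f = -4 + 1/(172 + 4*(-11)) = -4 + 1/(172 - 44) = -4 + 1/128 = -511/128 ≈ -3.9922)
a(E, S) = 400 (a(E, S) = -4*(-5*4)*5 = -(-80)*5 = -4*(-100) = 400)
J(N) = 157609 (J(N) = (400 - 3)**2 = 397**2 = 157609)
(f - 79)*J(-13) = (-511/128 - 79)*157609 = -10623/128*157609 = -1674280407/128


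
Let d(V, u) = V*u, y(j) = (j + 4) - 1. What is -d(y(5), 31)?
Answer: -248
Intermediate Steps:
y(j) = 3 + j (y(j) = (4 + j) - 1 = 3 + j)
-d(y(5), 31) = -(3 + 5)*31 = -8*31 = -1*248 = -248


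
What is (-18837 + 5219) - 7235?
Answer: -20853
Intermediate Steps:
(-18837 + 5219) - 7235 = -13618 - 7235 = -20853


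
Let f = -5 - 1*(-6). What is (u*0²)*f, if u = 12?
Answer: 0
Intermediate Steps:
f = 1 (f = -5 + 6 = 1)
(u*0²)*f = (12*0²)*1 = (12*0)*1 = 0*1 = 0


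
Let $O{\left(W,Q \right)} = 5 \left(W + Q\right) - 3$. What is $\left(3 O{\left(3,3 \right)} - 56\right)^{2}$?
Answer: $625$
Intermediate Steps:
$O{\left(W,Q \right)} = -3 + 5 Q + 5 W$ ($O{\left(W,Q \right)} = 5 \left(Q + W\right) - 3 = \left(5 Q + 5 W\right) - 3 = -3 + 5 Q + 5 W$)
$\left(3 O{\left(3,3 \right)} - 56\right)^{2} = \left(3 \left(-3 + 5 \cdot 3 + 5 \cdot 3\right) - 56\right)^{2} = \left(3 \left(-3 + 15 + 15\right) - 56\right)^{2} = \left(3 \cdot 27 - 56\right)^{2} = \left(81 - 56\right)^{2} = 25^{2} = 625$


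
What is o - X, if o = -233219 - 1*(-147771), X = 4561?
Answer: -90009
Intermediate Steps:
o = -85448 (o = -233219 + 147771 = -85448)
o - X = -85448 - 1*4561 = -85448 - 4561 = -90009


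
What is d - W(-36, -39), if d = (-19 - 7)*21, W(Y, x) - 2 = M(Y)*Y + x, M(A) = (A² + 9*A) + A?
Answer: 33187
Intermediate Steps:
M(A) = A² + 10*A
W(Y, x) = 2 + x + Y²*(10 + Y) (W(Y, x) = 2 + ((Y*(10 + Y))*Y + x) = 2 + (Y²*(10 + Y) + x) = 2 + (x + Y²*(10 + Y)) = 2 + x + Y²*(10 + Y))
d = -546 (d = -26*21 = -546)
d - W(-36, -39) = -546 - (2 - 39 + (-36)²*(10 - 36)) = -546 - (2 - 39 + 1296*(-26)) = -546 - (2 - 39 - 33696) = -546 - 1*(-33733) = -546 + 33733 = 33187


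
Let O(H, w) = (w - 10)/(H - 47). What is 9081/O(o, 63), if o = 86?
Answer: 354159/53 ≈ 6682.2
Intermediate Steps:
O(H, w) = (-10 + w)/(-47 + H)
9081/O(o, 63) = 9081/(((-10 + 63)/(-47 + 86))) = 9081/((53/39)) = 9081/(((1/39)*53)) = 9081/(53/39) = 9081*(39/53) = 354159/53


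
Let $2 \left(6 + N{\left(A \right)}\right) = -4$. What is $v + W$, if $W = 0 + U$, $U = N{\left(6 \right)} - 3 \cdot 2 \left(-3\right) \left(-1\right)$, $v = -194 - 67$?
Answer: $-287$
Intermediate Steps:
$N{\left(A \right)} = -8$ ($N{\left(A \right)} = -6 + \frac{1}{2} \left(-4\right) = -6 - 2 = -8$)
$v = -261$
$U = -26$ ($U = -8 - 3 \cdot 2 \left(-3\right) \left(-1\right) = -8 - 3 \left(\left(-6\right) \left(-1\right)\right) = -8 - 18 = -26$)
$W = -26$ ($W = 0 - 26 = -26$)
$v + W = -261 - 26 = -287$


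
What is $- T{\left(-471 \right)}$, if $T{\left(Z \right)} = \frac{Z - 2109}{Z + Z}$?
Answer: $- \frac{430}{157} \approx -2.7389$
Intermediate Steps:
$T{\left(Z \right)} = \frac{-2109 + Z}{2 Z}$
$- T{\left(-471 \right)} = - \frac{-2109 - 471}{2 \left(-471\right)} = - \frac{\left(-1\right) \left(-2580\right)}{2 \cdot 471} = \left(-1\right) \frac{430}{157} = - \frac{430}{157}$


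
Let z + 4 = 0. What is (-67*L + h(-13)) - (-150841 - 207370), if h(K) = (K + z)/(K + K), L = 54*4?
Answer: 8937231/26 ≈ 3.4374e+5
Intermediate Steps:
z = -4 (z = -4 + 0 = -4)
L = 216
h(K) = (-4 + K)/(2*K) (h(K) = (K - 4)/(K + K) = (-4 + K)/((2*K)) = (-4 + K)*(1/(2*K)) = (-4 + K)/(2*K))
(-67*L + h(-13)) - (-150841 - 207370) = (-67*216 + (½)*(-4 - 13)/(-13)) - (-150841 - 207370) = (-14472 + (½)*(-1/13)*(-17)) - 1*(-358211) = (-14472 + 17/26) + 358211 = -376255/26 + 358211 = 8937231/26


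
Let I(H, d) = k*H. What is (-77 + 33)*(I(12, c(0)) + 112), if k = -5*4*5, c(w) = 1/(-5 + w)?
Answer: 47872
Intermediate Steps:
k = -100 (k = -20*5 = -100)
I(H, d) = -100*H
(-77 + 33)*(I(12, c(0)) + 112) = (-77 + 33)*(-100*12 + 112) = -44*(-1200 + 112) = -44*(-1088) = 47872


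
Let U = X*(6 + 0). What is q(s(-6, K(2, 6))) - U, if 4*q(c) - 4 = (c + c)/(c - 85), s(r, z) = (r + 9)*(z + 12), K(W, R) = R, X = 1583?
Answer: -294434/31 ≈ -9497.9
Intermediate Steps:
s(r, z) = (9 + r)*(12 + z)
U = 9498 (U = 1583*(6 + 0) = 1583*6 = 9498)
q(c) = 1 + c/(2*(-85 + c)) (q(c) = 1 + ((c + c)/(c - 85))/4 = 1 + ((2*c)/(-85 + c))/4 = 1 + (2*c/(-85 + c))/4 = 1 + c/(2*(-85 + c)))
q(s(-6, K(2, 6))) - U = (-170 + 3*(108 + 9*6 + 12*(-6) - 6*6))/(2*(-85 + (108 + 9*6 + 12*(-6) - 6*6))) - 1*9498 = (-170 + 3*(108 + 54 - 72 - 36))/(2*(-85 + (108 + 54 - 72 - 36))) - 9498 = (-170 + 3*54)/(2*(-85 + 54)) - 9498 = (1/2)*(-170 + 162)/(-31) - 9498 = (1/2)*(-1/31)*(-8) - 9498 = 4/31 - 9498 = -294434/31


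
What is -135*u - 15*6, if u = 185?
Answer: -25065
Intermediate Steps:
-135*u - 15*6 = -135*185 - 15*6 = -24975 - 90 = -25065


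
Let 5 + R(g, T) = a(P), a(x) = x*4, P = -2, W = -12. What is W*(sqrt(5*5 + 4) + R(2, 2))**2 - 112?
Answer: -2488 + 312*sqrt(29) ≈ -807.83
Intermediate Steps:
a(x) = 4*x
R(g, T) = -13 (R(g, T) = -5 + 4*(-2) = -5 - 8 = -13)
W*(sqrt(5*5 + 4) + R(2, 2))**2 - 112 = -12*(sqrt(5*5 + 4) - 13)**2 - 112 = -12*(sqrt(25 + 4) - 13)**2 - 112 = -12*(sqrt(29) - 13)**2 - 112 = -12*(-13 + sqrt(29))**2 - 112 = -112 - 12*(-13 + sqrt(29))**2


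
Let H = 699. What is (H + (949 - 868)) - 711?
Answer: 69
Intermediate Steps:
(H + (949 - 868)) - 711 = (699 + (949 - 868)) - 711 = (699 + 81) - 711 = 780 - 711 = 69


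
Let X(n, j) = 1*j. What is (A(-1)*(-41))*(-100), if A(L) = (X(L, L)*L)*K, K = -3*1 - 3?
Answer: -24600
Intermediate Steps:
X(n, j) = j
K = -6 (K = -3 - 3 = -6)
A(L) = -6*L**2 (A(L) = (L*L)*(-6) = L**2*(-6) = -6*L**2)
(A(-1)*(-41))*(-100) = (-6*(-1)**2*(-41))*(-100) = (-6*1*(-41))*(-100) = -6*(-41)*(-100) = 246*(-100) = -24600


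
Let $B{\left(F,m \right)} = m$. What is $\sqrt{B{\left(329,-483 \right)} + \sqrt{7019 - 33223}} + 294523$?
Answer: $294523 + \sqrt{-483 + 2 i \sqrt{6551}} \approx 2.9453 \cdot 10^{5} + 22.276 i$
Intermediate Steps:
$\sqrt{B{\left(329,-483 \right)} + \sqrt{7019 - 33223}} + 294523 = \sqrt{-483 + \sqrt{7019 - 33223}} + 294523 = \sqrt{-483 + \sqrt{-26204}} + 294523 = \sqrt{-483 + 2 i \sqrt{6551}} + 294523 = 294523 + \sqrt{-483 + 2 i \sqrt{6551}}$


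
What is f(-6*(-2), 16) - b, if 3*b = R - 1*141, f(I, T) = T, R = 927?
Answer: -246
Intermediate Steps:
b = 262 (b = (927 - 1*141)/3 = (927 - 141)/3 = (1/3)*786 = 262)
f(-6*(-2), 16) - b = 16 - 1*262 = 16 - 262 = -246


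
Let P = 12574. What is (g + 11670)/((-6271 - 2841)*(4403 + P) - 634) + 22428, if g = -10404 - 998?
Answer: 1734750380278/77347529 ≈ 22428.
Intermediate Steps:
g = -11402
(g + 11670)/((-6271 - 2841)*(4403 + P) - 634) + 22428 = (-11402 + 11670)/((-6271 - 2841)*(4403 + 12574) - 634) + 22428 = 268/(-9112*16977 - 634) + 22428 = 268/(-154694424 - 634) + 22428 = 268/(-154695058) + 22428 = 268*(-1/154695058) + 22428 = -134/77347529 + 22428 = 1734750380278/77347529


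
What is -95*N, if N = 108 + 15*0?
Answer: -10260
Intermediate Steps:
N = 108 (N = 108 + 0 = 108)
-95*N = -95*108 = -10260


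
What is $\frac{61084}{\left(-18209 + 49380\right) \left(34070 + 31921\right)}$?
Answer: $\frac{61084}{2057005461} \approx 2.9696 \cdot 10^{-5}$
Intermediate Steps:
$\frac{61084}{\left(-18209 + 49380\right) \left(34070 + 31921\right)} = \frac{61084}{31171 \cdot 65991} = \frac{61084}{2057005461}$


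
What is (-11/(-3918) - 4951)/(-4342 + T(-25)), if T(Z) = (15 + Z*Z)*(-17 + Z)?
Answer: 19398007/122327796 ≈ 0.15857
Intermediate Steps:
T(Z) = (-17 + Z)*(15 + Z²) (T(Z) = (15 + Z²)*(-17 + Z) = (-17 + Z)*(15 + Z²))
(-11/(-3918) - 4951)/(-4342 + T(-25)) = (-11/(-3918) - 4951)/(-4342 + (-255 + (-25)³ - 17*(-25)² + 15*(-25))) = (-11*(-1/3918) - 4951)/(-4342 + (-255 - 15625 - 17*625 - 375)) = (11/3918 - 4951)/(-4342 + (-255 - 15625 - 10625 - 375)) = -19398007/(3918*(-4342 - 26880)) = -19398007/3918/(-31222) = -19398007/3918*(-1/31222) = 19398007/122327796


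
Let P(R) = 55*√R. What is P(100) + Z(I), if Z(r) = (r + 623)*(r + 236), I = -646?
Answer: 9980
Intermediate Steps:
Z(r) = (236 + r)*(623 + r) (Z(r) = (623 + r)*(236 + r) = (236 + r)*(623 + r))
P(100) + Z(I) = 55*√100 + (147028 + (-646)² + 859*(-646)) = 55*10 + (147028 + 417316 - 554914) = 550 + 9430 = 9980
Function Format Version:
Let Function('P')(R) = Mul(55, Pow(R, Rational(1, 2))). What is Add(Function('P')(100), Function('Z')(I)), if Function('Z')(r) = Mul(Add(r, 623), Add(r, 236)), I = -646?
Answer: 9980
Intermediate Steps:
Function('Z')(r) = Mul(Add(236, r), Add(623, r)) (Function('Z')(r) = Mul(Add(623, r), Add(236, r)) = Mul(Add(236, r), Add(623, r)))
Add(Function('P')(100), Function('Z')(I)) = Add(Mul(55, Pow(100, Rational(1, 2))), Add(147028, Pow(-646, 2), Mul(859, -646))) = Add(Mul(55, 10), Add(147028, 417316, -554914)) = Add(550, 9430) = 9980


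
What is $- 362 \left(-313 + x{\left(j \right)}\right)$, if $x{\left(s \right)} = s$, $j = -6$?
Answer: $115478$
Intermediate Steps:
$- 362 \left(-313 + x{\left(j \right)}\right) = - 362 \left(-313 - 6\right) = \left(-362\right) \left(-319\right) = 115478$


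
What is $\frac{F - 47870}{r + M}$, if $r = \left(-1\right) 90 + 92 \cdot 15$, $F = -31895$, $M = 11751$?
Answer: $- \frac{11395}{1863} \approx -6.1165$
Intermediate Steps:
$r = 1290$ ($r = -90 + 1380 = 1290$)
$\frac{F - 47870}{r + M} = \frac{-31895 - 47870}{1290 + 11751} = - \frac{79765}{13041} = \left(-79765\right) \frac{1}{13041} = - \frac{11395}{1863}$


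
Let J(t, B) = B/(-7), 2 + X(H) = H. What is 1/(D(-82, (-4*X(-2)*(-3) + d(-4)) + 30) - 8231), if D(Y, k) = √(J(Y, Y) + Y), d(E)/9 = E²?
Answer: -57617/474246019 - 2*I*√861/474246019 ≈ -0.00012149 - 1.2375e-7*I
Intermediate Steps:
X(H) = -2 + H
d(E) = 9*E²
J(t, B) = -B/7 (J(t, B) = B*(-⅐) = -B/7)
D(Y, k) = √42*√Y/7 (D(Y, k) = √(-Y/7 + Y) = √(6*Y/7) = √42*√Y/7)
1/(D(-82, (-4*X(-2)*(-3) + d(-4)) + 30) - 8231) = 1/(√42*√(-82)/7 - 8231) = 1/(√42*(I*√82)/7 - 8231) = 1/(2*I*√861/7 - 8231) = 1/(-8231 + 2*I*√861/7)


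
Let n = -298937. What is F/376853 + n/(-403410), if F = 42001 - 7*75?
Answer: 129387138421/152026268730 ≈ 0.85108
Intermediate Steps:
F = 41476 (F = 42001 - 1*525 = 42001 - 525 = 41476)
F/376853 + n/(-403410) = 41476/376853 - 298937/(-403410) = 41476*(1/376853) - 298937*(-1/403410) = 41476/376853 + 298937/403410 = 129387138421/152026268730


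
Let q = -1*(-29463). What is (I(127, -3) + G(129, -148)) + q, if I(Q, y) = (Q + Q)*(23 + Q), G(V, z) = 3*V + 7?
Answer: 67957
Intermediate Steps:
G(V, z) = 7 + 3*V
q = 29463
I(Q, y) = 2*Q*(23 + Q) (I(Q, y) = (2*Q)*(23 + Q) = 2*Q*(23 + Q))
(I(127, -3) + G(129, -148)) + q = (2*127*(23 + 127) + (7 + 3*129)) + 29463 = (2*127*150 + (7 + 387)) + 29463 = (38100 + 394) + 29463 = 38494 + 29463 = 67957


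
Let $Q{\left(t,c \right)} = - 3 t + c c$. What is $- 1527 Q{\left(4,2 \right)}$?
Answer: $12216$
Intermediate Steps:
$Q{\left(t,c \right)} = c^{2} - 3 t$ ($Q{\left(t,c \right)} = - 3 t + c^{2} = c^{2} - 3 t$)
$- 1527 Q{\left(4,2 \right)} = - 1527 \left(2^{2} - 12\right) = - 1527 \left(4 - 12\right) = \left(-1527\right) \left(-8\right) = 12216$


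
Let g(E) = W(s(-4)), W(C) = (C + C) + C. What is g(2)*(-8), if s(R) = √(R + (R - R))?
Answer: -48*I ≈ -48.0*I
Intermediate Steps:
s(R) = √R (s(R) = √(R + 0) = √R)
W(C) = 3*C (W(C) = 2*C + C = 3*C)
g(E) = 6*I (g(E) = 3*√(-4) = 3*(2*I) = 6*I)
g(2)*(-8) = (6*I)*(-8) = -48*I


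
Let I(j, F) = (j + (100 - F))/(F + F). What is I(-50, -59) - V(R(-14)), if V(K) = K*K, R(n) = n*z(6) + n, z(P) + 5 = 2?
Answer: -92621/118 ≈ -784.92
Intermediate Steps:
I(j, F) = (100 + j - F)/(2*F) (I(j, F) = (100 + j - F)/((2*F)) = (100 + j - F)*(1/(2*F)) = (100 + j - F)/(2*F))
z(P) = -3 (z(P) = -5 + 2 = -3)
R(n) = -2*n (R(n) = n*(-3) + n = -3*n + n = -2*n)
V(K) = K²
I(-50, -59) - V(R(-14)) = (½)*(100 - 50 - 1*(-59))/(-59) - (-2*(-14))² = (½)*(-1/59)*(100 - 50 + 59) - 1*28² = (½)*(-1/59)*109 - 1*784 = -109/118 - 784 = -92621/118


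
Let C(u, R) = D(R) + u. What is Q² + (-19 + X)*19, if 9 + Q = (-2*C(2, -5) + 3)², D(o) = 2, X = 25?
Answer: 370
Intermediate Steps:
C(u, R) = 2 + u
Q = 16 (Q = -9 + (-2*(2 + 2) + 3)² = -9 + (-2*4 + 3)² = -9 + (-8 + 3)² = -9 + (-5)² = -9 + 25 = 16)
Q² + (-19 + X)*19 = 16² + (-19 + 25)*19 = 256 + 6*19 = 256 + 114 = 370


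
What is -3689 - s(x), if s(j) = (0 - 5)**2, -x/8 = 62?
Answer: -3714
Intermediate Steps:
x = -496 (x = -8*62 = -496)
s(j) = 25 (s(j) = (-5)**2 = 25)
-3689 - s(x) = -3689 - 1*25 = -3689 - 25 = -3714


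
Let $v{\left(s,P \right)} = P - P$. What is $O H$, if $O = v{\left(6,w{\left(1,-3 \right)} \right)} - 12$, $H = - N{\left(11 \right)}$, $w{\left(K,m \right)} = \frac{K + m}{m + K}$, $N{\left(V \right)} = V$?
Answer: $132$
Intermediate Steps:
$w{\left(K,m \right)} = 1$ ($w{\left(K,m \right)} = \frac{K + m}{K + m} = 1$)
$v{\left(s,P \right)} = 0$
$H = -11$ ($H = \left(-1\right) 11 = -11$)
$O = -12$ ($O = 0 - 12 = -12$)
$O H = \left(-12\right) \left(-11\right) = 132$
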